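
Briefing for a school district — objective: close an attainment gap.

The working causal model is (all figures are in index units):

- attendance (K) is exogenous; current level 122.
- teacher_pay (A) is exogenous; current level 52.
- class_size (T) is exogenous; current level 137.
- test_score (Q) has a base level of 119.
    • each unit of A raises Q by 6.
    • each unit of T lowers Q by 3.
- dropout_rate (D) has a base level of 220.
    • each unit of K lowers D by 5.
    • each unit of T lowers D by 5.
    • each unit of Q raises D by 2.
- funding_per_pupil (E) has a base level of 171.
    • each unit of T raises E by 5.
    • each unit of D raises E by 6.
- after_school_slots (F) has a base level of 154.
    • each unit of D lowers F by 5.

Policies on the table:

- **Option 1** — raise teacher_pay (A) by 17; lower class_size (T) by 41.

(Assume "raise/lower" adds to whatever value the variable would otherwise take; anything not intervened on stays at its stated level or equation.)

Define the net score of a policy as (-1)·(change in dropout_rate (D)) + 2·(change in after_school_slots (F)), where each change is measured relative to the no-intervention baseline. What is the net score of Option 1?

-7205

Baseline:
  K = 122
  A = 52
  T = 137
  Q = 119 + 6·52 − 3·137 = 20
  D = 220 − 5·122 − 5·137 + 2·20 = -1035
  F = 154 − 5·(-1035) = 5329
Option 1 (A + 17, T − 41):
  K = 122
  A = 52 + 17 = 69
  T = 137 − 41 = 96
  Q = 119 + 6·69 − 3·96 = 245
  D = 220 − 5·122 − 5·96 + 2·245 = -380
  F = 154 − 5·(-380) = 2054
ΔD = -380 − (-1035) = 655; ΔF = 2054 − 5329 = -3275
Score = (-1)·655 + 2·(-3275) = -7205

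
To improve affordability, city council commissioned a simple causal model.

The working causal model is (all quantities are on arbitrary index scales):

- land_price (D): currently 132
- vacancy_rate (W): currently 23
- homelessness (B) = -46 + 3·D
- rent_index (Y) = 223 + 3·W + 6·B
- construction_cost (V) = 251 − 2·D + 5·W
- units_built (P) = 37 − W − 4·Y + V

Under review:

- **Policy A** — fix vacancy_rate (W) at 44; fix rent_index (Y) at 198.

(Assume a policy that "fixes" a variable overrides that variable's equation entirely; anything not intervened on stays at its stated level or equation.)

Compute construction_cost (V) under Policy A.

207

Policy A (W := 44, Y := 198):
  D = 132
  W = 44
  V = 251 − 2·132 + 5·44 = 207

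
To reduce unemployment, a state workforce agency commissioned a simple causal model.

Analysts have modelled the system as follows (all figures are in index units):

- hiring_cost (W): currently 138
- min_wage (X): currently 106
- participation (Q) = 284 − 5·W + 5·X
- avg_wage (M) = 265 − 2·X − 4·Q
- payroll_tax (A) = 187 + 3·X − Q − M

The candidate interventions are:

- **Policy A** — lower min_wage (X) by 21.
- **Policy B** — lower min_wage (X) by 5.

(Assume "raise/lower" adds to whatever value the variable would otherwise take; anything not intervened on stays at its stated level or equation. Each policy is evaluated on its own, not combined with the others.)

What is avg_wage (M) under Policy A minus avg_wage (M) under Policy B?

Policy A (X − 21):
  W = 138
  X = 106 − 21 = 85
  Q = 284 − 5·138 + 5·85 = 19
  M = 265 − 2·85 − 4·19 = 19
Policy B (X − 5):
  W = 138
  X = 106 − 5 = 101
  Q = 284 − 5·138 + 5·101 = 99
  M = 265 − 2·101 − 4·99 = -333
M: 19 − (-333) = 352

352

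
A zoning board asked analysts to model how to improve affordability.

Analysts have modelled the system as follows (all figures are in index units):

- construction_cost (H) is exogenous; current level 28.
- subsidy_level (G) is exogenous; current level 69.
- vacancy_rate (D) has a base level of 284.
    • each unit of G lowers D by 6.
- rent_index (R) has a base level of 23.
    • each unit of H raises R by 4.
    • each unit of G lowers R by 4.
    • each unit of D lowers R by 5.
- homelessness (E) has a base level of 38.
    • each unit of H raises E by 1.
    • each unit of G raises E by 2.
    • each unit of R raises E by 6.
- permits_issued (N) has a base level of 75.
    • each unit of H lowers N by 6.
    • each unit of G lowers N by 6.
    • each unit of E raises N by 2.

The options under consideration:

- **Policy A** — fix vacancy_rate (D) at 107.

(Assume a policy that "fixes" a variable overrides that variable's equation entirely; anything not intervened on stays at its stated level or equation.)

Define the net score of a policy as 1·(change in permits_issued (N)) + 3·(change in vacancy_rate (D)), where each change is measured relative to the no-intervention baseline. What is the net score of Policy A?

Baseline:
  H = 28
  G = 69
  D = 284 − 6·69 = -130
  R = 23 + 4·28 − 4·69 − 5·(-130) = 509
  E = 38 + 28 + 2·69 + 6·509 = 3258
  N = 75 − 6·28 − 6·69 + 2·3258 = 6009
Policy A (D := 107):
  H = 28
  G = 69
  D = 107
  R = 23 + 4·28 − 4·69 − 5·107 = -676
  E = 38 + 28 + 2·69 + 6·(-676) = -3852
  N = 75 − 6·28 − 6·69 + 2·(-3852) = -8211
ΔN = -8211 − 6009 = -14220; ΔD = 107 − (-130) = 237
Score = 1·(-14220) + 3·237 = -13509

-13509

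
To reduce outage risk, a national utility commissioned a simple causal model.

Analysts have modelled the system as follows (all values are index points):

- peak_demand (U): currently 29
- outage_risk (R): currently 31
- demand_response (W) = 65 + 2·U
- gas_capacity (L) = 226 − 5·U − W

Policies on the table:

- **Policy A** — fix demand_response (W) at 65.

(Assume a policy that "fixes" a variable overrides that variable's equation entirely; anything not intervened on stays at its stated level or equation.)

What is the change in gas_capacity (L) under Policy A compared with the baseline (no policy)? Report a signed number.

58

Baseline:
  U = 29
  W = 65 + 2·29 = 123
  L = 226 − 5·29 − 123 = -42
Policy A (W := 65):
  U = 29
  W = 65
  L = 226 − 5·29 − 65 = 16
Change in L: 16 − (-42) = 58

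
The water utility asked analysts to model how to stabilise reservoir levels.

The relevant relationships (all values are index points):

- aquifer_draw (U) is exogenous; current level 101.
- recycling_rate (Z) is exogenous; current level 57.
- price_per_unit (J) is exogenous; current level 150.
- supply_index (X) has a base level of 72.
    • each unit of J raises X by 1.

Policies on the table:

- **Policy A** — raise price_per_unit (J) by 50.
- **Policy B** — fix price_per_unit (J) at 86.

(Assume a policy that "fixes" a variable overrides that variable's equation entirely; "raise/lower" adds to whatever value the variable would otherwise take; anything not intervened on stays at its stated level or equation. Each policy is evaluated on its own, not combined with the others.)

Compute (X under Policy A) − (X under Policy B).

Policy A (J + 50):
  J = 150 + 50 = 200
  X = 72 + 200 = 272
Policy B (J := 86):
  J = 86
  X = 72 + 86 = 158
X: 272 − 158 = 114

114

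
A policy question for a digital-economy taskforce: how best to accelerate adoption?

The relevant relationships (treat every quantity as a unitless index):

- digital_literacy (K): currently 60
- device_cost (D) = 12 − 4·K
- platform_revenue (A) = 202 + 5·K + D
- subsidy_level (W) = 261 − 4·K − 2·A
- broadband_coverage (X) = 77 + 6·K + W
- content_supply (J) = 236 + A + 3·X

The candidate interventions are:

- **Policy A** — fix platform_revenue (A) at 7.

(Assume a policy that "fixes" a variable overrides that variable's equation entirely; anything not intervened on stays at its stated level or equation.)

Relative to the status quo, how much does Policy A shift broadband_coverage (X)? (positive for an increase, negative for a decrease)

Baseline:
  K = 60
  D = 12 − 4·60 = -228
  A = 202 + 5·60 + (-228) = 274
  W = 261 − 4·60 − 2·274 = -527
  X = 77 + 6·60 + (-527) = -90
Policy A (A := 7):
  K = 60
  D = 12 − 4·60 = -228
  A = 7
  W = 261 − 4·60 − 2·7 = 7
  X = 77 + 6·60 + 7 = 444
Change in X: 444 − (-90) = 534

534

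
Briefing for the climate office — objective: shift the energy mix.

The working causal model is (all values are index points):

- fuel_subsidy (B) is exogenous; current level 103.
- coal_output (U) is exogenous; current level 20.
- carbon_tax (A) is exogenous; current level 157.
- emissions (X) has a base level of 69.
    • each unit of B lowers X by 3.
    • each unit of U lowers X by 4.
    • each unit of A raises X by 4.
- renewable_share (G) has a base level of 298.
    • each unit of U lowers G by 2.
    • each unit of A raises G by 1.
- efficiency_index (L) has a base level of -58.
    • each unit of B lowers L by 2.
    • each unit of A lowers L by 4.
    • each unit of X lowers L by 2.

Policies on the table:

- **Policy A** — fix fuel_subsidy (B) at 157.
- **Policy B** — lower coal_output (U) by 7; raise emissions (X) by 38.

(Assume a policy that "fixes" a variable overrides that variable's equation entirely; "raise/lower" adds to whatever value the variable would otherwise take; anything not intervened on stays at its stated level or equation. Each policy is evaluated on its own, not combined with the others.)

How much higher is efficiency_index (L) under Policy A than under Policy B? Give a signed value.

Policy A (B := 157):
  B = 157
  U = 20
  A = 157
  X = 69 − 3·157 − 4·20 + 4·157 = 146
  L = -58 − 2·157 − 4·157 − 2·146 = -1292
Policy B (U − 7, X + 38):
  B = 103
  U = 20 − 7 = 13
  A = 157
  X = 69 − 3·103 − 4·13 + 4·157 (+38 from intervention) = 374
  L = -58 − 2·103 − 4·157 − 2·374 = -1640
L: -1292 − (-1640) = 348

348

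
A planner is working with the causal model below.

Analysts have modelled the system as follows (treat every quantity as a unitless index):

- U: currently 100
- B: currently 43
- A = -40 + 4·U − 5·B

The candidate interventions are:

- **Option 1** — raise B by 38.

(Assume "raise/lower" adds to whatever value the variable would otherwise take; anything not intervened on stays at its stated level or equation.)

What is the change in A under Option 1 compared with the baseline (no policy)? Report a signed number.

Baseline:
  U = 100
  B = 43
  A = -40 + 4·100 − 5·43 = 145
Option 1 (B + 38):
  U = 100
  B = 43 + 38 = 81
  A = -40 + 4·100 − 5·81 = -45
Change in A: -45 − 145 = -190

-190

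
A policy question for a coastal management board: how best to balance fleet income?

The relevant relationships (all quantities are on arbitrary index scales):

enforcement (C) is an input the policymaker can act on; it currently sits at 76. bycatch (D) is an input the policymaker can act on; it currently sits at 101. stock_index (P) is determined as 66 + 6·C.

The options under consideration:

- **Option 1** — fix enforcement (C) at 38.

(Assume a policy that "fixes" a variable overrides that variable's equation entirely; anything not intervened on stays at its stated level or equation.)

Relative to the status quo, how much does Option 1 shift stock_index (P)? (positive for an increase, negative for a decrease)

-228

Baseline:
  C = 76
  P = 66 + 6·76 = 522
Option 1 (C := 38):
  C = 38
  P = 66 + 6·38 = 294
Change in P: 294 − 522 = -228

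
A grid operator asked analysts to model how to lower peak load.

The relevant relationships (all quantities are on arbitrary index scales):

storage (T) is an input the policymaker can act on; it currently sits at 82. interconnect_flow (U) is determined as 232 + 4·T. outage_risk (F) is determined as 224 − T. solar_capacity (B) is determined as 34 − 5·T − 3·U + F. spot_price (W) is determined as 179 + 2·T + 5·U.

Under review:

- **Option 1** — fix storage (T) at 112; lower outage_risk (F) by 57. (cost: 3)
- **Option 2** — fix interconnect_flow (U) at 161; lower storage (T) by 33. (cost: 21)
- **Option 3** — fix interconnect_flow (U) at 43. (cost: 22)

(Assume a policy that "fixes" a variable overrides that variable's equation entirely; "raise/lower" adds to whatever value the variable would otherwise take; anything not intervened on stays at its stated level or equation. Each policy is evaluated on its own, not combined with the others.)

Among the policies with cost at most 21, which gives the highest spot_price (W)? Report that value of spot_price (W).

Option 1 (T := 112, F − 57):
  T = 112
  U = 232 + 4·112 = 680
  W = 179 + 2·112 + 5·680 = 3803
Option 2 (U := 161, T − 33):
  T = 82 − 33 = 49
  U = 161
  W = 179 + 2·49 + 5·161 = 1082
Comparing — Option 1: W=3803, Option 2: W=1082. Highest is 3803 (Option 1).

3803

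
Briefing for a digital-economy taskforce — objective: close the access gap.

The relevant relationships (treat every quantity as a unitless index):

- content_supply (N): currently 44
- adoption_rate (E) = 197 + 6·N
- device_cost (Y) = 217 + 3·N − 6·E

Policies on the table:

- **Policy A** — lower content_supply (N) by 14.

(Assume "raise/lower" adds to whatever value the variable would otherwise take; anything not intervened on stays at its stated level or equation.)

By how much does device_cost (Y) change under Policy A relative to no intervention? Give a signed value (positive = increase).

462

Baseline:
  N = 44
  E = 197 + 6·44 = 461
  Y = 217 + 3·44 − 6·461 = -2417
Policy A (N − 14):
  N = 44 − 14 = 30
  E = 197 + 6·30 = 377
  Y = 217 + 3·30 − 6·377 = -1955
Change in Y: -1955 − (-2417) = 462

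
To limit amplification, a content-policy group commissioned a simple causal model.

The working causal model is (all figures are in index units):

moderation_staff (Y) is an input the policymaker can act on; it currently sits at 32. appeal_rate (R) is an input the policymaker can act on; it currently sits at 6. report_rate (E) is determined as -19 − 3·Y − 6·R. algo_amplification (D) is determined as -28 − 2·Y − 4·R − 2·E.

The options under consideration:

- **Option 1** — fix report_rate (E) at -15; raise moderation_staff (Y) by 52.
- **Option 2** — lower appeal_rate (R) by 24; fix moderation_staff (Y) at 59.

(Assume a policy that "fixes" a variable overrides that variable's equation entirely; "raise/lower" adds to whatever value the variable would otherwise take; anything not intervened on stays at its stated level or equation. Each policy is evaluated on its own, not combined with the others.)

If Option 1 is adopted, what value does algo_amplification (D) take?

Option 1 (E := -15, Y + 52):
  Y = 32 + 52 = 84
  R = 6
  E = -15
  D = -28 − 2·84 − 4·6 − 2·(-15) = -190

-190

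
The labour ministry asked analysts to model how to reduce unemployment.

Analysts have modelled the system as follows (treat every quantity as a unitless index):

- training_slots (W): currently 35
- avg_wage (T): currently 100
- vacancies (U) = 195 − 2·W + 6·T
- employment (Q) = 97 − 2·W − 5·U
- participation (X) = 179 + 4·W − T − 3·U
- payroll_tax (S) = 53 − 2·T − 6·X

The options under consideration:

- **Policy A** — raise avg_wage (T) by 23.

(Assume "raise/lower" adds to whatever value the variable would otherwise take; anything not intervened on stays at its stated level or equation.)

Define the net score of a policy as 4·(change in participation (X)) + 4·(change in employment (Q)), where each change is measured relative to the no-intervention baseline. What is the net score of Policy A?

Baseline:
  W = 35
  T = 100
  U = 195 − 2·35 + 6·100 = 725
  Q = 97 − 2·35 − 5·725 = -3598
  X = 179 + 4·35 − 100 − 3·725 = -1956
Policy A (T + 23):
  W = 35
  T = 100 + 23 = 123
  U = 195 − 2·35 + 6·123 = 863
  Q = 97 − 2·35 − 5·863 = -4288
  X = 179 + 4·35 − 123 − 3·863 = -2393
ΔX = -2393 − (-1956) = -437; ΔQ = -4288 − (-3598) = -690
Score = 4·(-437) + 4·(-690) = -4508

-4508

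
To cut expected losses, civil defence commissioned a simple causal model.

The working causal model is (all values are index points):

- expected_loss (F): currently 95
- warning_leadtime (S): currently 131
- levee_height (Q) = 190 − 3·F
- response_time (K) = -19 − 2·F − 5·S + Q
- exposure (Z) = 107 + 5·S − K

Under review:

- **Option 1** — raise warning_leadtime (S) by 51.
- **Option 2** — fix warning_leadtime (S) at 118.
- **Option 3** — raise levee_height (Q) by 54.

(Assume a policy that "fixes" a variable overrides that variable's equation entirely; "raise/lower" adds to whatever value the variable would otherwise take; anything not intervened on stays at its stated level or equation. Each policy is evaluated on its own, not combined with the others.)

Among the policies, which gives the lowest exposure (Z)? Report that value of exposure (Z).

Option 1 (S + 51):
  F = 95
  S = 131 + 51 = 182
  Q = 190 − 3·95 = -95
  K = -19 − 2·95 − 5·182 + (-95) = -1214
  Z = 107 + 5·182 − (-1214) = 2231
Option 2 (S := 118):
  F = 95
  S = 118
  Q = 190 − 3·95 = -95
  K = -19 − 2·95 − 5·118 + (-95) = -894
  Z = 107 + 5·118 − (-894) = 1591
Option 3 (Q + 54):
  F = 95
  S = 131
  Q = 190 − 3·95 (+54 from intervention) = -41
  K = -19 − 2·95 − 5·131 + (-41) = -905
  Z = 107 + 5·131 − (-905) = 1667
Comparing — Option 1: Z=2231, Option 2: Z=1591, Option 3: Z=1667. Lowest is 1591 (Option 2).

1591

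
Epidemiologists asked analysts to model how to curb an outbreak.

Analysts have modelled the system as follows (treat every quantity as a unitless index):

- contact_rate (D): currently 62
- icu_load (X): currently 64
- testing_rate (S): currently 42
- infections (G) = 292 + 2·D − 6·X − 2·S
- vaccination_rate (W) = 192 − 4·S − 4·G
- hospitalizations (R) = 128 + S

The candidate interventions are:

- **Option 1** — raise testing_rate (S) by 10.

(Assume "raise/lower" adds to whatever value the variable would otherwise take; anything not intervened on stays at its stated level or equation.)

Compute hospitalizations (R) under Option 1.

Option 1 (S + 10):
  S = 42 + 10 = 52
  R = 128 + 52 = 180

180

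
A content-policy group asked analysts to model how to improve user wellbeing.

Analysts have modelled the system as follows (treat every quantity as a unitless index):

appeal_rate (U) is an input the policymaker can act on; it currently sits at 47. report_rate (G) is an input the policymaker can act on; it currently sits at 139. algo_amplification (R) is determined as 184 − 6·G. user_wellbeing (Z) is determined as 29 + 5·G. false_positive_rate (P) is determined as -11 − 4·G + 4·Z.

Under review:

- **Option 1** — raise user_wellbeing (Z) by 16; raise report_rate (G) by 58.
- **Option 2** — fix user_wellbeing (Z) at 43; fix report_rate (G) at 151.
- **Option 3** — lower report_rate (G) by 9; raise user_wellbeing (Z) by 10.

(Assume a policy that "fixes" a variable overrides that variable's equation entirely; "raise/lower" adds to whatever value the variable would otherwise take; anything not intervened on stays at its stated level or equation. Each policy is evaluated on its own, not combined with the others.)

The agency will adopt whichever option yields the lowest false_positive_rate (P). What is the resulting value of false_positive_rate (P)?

Option 1 (Z + 16, G + 58):
  G = 139 + 58 = 197
  Z = 29 + 5·197 (+16 from intervention) = 1030
  P = -11 − 4·197 + 4·1030 = 3321
Option 2 (Z := 43, G := 151):
  G = 151
  Z = 43
  P = -11 − 4·151 + 4·43 = -443
Option 3 (G − 9, Z + 10):
  G = 139 − 9 = 130
  Z = 29 + 5·130 (+10 from intervention) = 689
  P = -11 − 4·130 + 4·689 = 2225
Comparing — Option 1: P=3321, Option 2: P=-443, Option 3: P=2225. Lowest is -443 (Option 2).

-443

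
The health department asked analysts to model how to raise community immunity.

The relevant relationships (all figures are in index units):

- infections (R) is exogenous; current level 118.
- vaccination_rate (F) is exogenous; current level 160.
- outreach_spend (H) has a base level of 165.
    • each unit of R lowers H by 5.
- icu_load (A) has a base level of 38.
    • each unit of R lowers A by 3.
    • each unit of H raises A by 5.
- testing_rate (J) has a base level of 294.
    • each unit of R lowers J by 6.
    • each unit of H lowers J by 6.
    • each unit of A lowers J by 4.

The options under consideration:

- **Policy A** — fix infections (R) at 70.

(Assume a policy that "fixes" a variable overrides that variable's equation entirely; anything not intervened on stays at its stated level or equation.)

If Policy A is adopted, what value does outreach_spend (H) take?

Policy A (R := 70):
  R = 70
  H = 165 − 5·70 = -185

-185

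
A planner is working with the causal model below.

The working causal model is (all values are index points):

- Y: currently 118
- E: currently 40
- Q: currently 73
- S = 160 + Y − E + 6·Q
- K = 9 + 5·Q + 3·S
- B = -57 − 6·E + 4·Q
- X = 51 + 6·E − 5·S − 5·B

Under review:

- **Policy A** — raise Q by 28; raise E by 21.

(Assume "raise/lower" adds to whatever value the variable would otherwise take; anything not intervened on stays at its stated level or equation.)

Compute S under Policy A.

823

Policy A (Q + 28, E + 21):
  Y = 118
  E = 40 + 21 = 61
  Q = 73 + 28 = 101
  S = 160 + 118 − 61 + 6·101 = 823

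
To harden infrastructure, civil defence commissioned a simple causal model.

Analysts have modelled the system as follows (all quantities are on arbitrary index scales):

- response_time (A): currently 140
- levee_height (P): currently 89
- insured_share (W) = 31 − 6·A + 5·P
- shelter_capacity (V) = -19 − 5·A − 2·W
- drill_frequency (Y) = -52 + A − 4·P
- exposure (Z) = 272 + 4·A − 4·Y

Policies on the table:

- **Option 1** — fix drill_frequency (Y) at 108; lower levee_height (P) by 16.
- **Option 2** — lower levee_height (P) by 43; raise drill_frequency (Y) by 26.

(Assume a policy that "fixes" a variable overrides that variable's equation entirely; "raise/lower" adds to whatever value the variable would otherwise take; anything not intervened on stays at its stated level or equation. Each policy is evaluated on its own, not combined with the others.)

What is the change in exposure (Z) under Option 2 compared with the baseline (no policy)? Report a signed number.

Baseline:
  A = 140
  P = 89
  Y = -52 + 140 − 4·89 = -268
  Z = 272 + 4·140 − 4·(-268) = 1904
Option 2 (P − 43, Y + 26):
  A = 140
  P = 89 − 43 = 46
  Y = -52 + 140 − 4·46 (+26 from intervention) = -70
  Z = 272 + 4·140 − 4·(-70) = 1112
Change in Z: 1112 − 1904 = -792

-792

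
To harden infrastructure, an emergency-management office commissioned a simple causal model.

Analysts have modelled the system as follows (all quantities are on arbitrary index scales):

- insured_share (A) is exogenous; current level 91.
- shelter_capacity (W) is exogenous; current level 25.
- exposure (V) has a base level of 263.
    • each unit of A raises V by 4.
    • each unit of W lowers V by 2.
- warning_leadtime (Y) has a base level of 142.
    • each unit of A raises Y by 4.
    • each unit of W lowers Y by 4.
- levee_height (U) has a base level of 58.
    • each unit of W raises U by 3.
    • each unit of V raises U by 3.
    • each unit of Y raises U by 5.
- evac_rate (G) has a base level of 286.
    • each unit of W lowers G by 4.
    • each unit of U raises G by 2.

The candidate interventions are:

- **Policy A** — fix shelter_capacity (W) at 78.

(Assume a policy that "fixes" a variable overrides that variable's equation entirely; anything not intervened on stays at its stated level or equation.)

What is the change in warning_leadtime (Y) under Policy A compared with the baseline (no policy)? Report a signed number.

Baseline:
  A = 91
  W = 25
  Y = 142 + 4·91 − 4·25 = 406
Policy A (W := 78):
  A = 91
  W = 78
  Y = 142 + 4·91 − 4·78 = 194
Change in Y: 194 − 406 = -212

-212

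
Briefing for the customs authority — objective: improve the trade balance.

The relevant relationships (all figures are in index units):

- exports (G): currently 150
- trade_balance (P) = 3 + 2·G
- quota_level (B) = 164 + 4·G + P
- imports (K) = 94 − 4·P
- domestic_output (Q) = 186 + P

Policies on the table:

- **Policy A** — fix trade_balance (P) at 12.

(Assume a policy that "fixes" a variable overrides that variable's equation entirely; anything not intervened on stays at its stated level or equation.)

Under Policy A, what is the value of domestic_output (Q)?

198

Policy A (P := 12):
  G = 150
  P = 12
  Q = 186 + 12 = 198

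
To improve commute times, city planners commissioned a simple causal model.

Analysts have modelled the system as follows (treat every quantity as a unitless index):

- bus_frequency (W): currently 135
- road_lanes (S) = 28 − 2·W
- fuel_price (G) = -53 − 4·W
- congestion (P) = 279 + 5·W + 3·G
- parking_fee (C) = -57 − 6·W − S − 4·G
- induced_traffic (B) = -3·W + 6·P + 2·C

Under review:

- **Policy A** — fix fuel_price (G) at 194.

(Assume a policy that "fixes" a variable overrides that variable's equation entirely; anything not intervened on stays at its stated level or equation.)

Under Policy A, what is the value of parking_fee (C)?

-1401

Policy A (G := 194):
  W = 135
  S = 28 − 2·135 = -242
  G = 194
  C = -57 − 6·135 − (-242) − 4·194 = -1401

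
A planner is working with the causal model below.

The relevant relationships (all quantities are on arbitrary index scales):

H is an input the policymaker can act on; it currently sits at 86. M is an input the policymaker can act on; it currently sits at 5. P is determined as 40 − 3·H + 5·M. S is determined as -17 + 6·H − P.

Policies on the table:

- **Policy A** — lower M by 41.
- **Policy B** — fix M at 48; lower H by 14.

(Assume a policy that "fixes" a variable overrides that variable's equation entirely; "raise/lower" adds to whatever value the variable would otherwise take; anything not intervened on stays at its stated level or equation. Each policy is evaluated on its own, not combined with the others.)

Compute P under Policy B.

Policy B (M := 48, H − 14):
  H = 86 − 14 = 72
  M = 48
  P = 40 − 3·72 + 5·48 = 64

64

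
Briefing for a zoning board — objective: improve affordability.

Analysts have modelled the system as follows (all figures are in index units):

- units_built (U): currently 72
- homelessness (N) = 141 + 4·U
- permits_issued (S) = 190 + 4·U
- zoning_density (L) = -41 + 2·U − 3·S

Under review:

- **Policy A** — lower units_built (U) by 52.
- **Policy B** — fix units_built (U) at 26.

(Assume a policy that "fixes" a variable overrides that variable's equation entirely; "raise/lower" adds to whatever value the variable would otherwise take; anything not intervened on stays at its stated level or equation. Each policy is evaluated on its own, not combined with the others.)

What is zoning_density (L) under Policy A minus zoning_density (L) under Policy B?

60

Policy A (U − 52):
  U = 72 − 52 = 20
  S = 190 + 4·20 = 270
  L = -41 + 2·20 − 3·270 = -811
Policy B (U := 26):
  U = 26
  S = 190 + 4·26 = 294
  L = -41 + 2·26 − 3·294 = -871
L: -811 − (-871) = 60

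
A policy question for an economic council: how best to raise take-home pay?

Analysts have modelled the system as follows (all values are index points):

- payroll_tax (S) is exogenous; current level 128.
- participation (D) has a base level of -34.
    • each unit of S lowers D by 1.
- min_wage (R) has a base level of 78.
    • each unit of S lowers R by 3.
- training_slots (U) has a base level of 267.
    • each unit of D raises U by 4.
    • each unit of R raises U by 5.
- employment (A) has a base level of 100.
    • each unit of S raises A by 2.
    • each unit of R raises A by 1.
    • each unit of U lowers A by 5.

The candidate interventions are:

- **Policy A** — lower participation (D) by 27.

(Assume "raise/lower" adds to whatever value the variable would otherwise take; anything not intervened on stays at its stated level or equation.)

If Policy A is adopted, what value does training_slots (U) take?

Policy A (D − 27):
  S = 128
  D = -34 − 128 (−27 from intervention) = -189
  R = 78 − 3·128 = -306
  U = 267 + 4·(-189) + 5·(-306) = -2019

-2019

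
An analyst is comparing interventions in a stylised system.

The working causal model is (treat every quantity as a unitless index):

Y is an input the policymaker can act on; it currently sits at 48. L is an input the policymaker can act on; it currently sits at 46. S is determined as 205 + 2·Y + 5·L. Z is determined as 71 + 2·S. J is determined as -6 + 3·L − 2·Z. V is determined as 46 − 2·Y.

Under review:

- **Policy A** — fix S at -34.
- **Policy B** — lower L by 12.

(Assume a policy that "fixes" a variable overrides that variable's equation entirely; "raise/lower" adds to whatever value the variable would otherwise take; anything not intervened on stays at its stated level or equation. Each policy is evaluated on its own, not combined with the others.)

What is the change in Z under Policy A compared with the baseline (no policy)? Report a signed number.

-1130

Baseline:
  Y = 48
  L = 46
  S = 205 + 2·48 + 5·46 = 531
  Z = 71 + 2·531 = 1133
Policy A (S := -34):
  Y = 48
  L = 46
  S = -34
  Z = 71 + 2·(-34) = 3
Change in Z: 3 − 1133 = -1130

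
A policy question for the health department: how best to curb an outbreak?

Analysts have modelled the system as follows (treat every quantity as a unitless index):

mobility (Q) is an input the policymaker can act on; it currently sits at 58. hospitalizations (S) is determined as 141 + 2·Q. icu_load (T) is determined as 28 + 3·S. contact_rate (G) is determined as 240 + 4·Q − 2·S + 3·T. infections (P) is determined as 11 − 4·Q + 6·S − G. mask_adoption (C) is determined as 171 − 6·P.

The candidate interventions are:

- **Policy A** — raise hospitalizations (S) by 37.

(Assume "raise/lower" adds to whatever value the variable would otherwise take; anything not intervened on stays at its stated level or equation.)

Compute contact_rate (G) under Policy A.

2614

Policy A (S + 37):
  Q = 58
  S = 141 + 2·58 (+37 from intervention) = 294
  T = 28 + 3·294 = 910
  G = 240 + 4·58 − 2·294 + 3·910 = 2614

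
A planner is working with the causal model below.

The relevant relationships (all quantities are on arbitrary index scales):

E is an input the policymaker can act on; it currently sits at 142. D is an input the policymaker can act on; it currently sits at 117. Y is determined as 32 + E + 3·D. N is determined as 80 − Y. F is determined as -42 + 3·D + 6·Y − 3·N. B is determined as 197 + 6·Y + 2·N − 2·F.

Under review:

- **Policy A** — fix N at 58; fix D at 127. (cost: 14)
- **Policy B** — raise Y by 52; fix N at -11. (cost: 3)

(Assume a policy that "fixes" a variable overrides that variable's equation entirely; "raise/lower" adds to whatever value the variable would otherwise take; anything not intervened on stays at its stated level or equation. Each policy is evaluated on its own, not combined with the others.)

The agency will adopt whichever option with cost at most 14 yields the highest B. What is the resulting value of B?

Policy A (N := 58, D := 127):
  E = 142
  D = 127
  Y = 32 + 142 + 3·127 = 555
  N = 58
  F = -42 + 3·127 + 6·555 − 3·58 = 3495
  B = 197 + 6·555 + 2·58 − 2·3495 = -3347
Policy B (Y + 52, N := -11):
  E = 142
  D = 117
  Y = 32 + 142 + 3·117 (+52 from intervention) = 577
  N = -11
  F = -42 + 3·117 + 6·577 − 3·(-11) = 3804
  B = 197 + 6·577 + 2·(-11) − 2·3804 = -3971
Comparing — Policy A: B=-3347, Policy B: B=-3971. Highest is -3347 (Policy A).

-3347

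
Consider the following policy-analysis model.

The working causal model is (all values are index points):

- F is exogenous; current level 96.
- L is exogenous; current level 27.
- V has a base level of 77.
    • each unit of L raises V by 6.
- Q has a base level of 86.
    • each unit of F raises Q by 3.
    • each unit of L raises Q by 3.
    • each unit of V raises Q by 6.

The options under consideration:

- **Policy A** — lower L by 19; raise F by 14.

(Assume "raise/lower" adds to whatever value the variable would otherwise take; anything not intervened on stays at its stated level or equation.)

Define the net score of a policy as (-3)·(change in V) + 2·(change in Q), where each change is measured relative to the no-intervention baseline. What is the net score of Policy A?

Baseline:
  F = 96
  L = 27
  V = 77 + 6·27 = 239
  Q = 86 + 3·96 + 3·27 + 6·239 = 1889
Policy A (L − 19, F + 14):
  F = 96 + 14 = 110
  L = 27 − 19 = 8
  V = 77 + 6·8 = 125
  Q = 86 + 3·110 + 3·8 + 6·125 = 1190
ΔV = 125 − 239 = -114; ΔQ = 1190 − 1889 = -699
Score = (-3)·(-114) + 2·(-699) = -1056

-1056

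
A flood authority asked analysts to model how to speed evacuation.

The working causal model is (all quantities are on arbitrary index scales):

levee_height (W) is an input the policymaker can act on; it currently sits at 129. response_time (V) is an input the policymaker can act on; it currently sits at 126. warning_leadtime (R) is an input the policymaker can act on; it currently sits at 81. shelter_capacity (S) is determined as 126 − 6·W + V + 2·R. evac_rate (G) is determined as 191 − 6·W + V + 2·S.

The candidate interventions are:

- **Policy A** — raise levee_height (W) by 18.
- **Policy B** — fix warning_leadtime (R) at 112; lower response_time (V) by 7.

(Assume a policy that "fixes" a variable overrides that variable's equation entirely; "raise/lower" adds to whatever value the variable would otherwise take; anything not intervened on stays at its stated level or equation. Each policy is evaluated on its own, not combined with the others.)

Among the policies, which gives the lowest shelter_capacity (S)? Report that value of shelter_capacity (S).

-468

Policy A (W + 18):
  W = 129 + 18 = 147
  V = 126
  R = 81
  S = 126 − 6·147 + 126 + 2·81 = -468
Policy B (R := 112, V − 7):
  W = 129
  V = 126 − 7 = 119
  R = 112
  S = 126 − 6·129 + 119 + 2·112 = -305
Comparing — Policy A: S=-468, Policy B: S=-305. Lowest is -468 (Policy A).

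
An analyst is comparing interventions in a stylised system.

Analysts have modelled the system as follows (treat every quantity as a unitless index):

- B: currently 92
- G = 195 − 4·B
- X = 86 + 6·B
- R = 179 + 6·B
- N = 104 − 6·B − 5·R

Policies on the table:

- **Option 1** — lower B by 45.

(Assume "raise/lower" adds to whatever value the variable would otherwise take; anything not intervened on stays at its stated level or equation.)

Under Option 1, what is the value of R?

461

Option 1 (B − 45):
  B = 92 − 45 = 47
  R = 179 + 6·47 = 461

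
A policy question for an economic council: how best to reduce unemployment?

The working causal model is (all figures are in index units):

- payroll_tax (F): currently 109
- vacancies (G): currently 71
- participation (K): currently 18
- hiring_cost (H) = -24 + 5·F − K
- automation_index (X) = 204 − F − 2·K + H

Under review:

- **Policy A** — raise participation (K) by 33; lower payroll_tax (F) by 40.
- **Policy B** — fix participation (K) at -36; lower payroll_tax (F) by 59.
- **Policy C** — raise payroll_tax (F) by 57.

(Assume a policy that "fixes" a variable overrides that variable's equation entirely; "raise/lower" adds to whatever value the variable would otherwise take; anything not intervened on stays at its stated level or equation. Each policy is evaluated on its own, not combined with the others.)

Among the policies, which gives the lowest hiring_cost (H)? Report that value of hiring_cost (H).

Policy A (K + 33, F − 40):
  F = 109 − 40 = 69
  K = 18 + 33 = 51
  H = -24 + 5·69 − 51 = 270
Policy B (K := -36, F − 59):
  F = 109 − 59 = 50
  K = -36
  H = -24 + 5·50 − (-36) = 262
Policy C (F + 57):
  F = 109 + 57 = 166
  K = 18
  H = -24 + 5·166 − 18 = 788
Comparing — Policy A: H=270, Policy B: H=262, Policy C: H=788. Lowest is 262 (Policy B).

262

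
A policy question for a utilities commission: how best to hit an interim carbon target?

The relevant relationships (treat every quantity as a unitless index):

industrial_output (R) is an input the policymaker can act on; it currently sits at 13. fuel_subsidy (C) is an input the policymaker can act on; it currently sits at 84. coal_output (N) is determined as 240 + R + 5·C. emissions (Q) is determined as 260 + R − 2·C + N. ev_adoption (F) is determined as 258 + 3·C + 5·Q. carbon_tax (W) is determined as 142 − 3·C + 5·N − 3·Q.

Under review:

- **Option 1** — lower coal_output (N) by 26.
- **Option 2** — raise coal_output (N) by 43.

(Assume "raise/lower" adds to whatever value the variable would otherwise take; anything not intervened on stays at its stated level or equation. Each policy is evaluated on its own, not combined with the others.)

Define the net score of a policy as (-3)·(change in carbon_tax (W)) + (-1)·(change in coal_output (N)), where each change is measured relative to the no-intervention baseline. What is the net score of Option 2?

-301

Baseline:
  R = 13
  C = 84
  N = 240 + 13 + 5·84 = 673
  Q = 260 + 13 − 2·84 + 673 = 778
  W = 142 − 3·84 + 5·673 − 3·778 = 921
Option 2 (N + 43):
  R = 13
  C = 84
  N = 240 + 13 + 5·84 (+43 from intervention) = 716
  Q = 260 + 13 − 2·84 + 716 = 821
  W = 142 − 3·84 + 5·716 − 3·821 = 1007
ΔW = 1007 − 921 = 86; ΔN = 716 − 673 = 43
Score = (-3)·86 + (-1)·43 = -301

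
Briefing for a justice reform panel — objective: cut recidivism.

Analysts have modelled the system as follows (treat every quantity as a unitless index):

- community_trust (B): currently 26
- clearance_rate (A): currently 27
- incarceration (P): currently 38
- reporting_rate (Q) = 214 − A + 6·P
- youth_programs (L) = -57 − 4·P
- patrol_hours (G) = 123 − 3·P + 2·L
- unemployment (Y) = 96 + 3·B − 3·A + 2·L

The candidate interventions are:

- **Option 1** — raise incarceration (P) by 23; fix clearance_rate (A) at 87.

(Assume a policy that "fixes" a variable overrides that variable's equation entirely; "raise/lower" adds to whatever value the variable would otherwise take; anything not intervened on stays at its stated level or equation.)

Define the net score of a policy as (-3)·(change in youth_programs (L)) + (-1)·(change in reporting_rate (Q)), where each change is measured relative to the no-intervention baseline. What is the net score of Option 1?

Baseline:
  A = 27
  P = 38
  Q = 214 − 27 + 6·38 = 415
  L = -57 − 4·38 = -209
Option 1 (P + 23, A := 87):
  A = 87
  P = 38 + 23 = 61
  Q = 214 − 87 + 6·61 = 493
  L = -57 − 4·61 = -301
ΔL = -301 − (-209) = -92; ΔQ = 493 − 415 = 78
Score = (-3)·(-92) + (-1)·78 = 198

198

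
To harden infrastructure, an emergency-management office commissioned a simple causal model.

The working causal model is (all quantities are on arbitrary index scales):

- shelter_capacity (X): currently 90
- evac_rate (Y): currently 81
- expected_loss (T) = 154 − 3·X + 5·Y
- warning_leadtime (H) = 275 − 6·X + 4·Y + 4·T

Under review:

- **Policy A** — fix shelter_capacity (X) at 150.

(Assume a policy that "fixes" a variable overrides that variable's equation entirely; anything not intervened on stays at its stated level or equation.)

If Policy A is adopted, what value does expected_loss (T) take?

109

Policy A (X := 150):
  X = 150
  Y = 81
  T = 154 − 3·150 + 5·81 = 109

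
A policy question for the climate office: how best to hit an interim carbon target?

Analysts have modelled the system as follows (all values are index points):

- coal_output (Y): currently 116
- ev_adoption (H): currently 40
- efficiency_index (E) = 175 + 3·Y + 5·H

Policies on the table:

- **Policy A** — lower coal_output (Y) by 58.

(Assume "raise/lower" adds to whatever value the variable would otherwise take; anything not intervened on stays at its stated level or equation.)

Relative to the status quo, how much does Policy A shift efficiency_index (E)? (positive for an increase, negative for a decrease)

Baseline:
  Y = 116
  H = 40
  E = 175 + 3·116 + 5·40 = 723
Policy A (Y − 58):
  Y = 116 − 58 = 58
  H = 40
  E = 175 + 3·58 + 5·40 = 549
Change in E: 549 − 723 = -174

-174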